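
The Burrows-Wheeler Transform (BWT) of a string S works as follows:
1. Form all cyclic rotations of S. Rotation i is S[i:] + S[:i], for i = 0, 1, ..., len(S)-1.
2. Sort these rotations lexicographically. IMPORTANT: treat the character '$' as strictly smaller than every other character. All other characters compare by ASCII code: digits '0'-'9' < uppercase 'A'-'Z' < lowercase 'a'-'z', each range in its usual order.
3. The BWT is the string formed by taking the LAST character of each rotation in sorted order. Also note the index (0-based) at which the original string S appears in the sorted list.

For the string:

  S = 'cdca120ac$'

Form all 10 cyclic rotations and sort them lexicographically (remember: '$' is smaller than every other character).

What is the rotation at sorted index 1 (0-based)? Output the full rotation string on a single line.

All 10 rotations (rotation i = S[i:]+S[:i]):
  rot[0] = cdca120ac$
  rot[1] = dca120ac$c
  rot[2] = ca120ac$cd
  rot[3] = a120ac$cdc
  rot[4] = 120ac$cdca
  rot[5] = 20ac$cdca1
  rot[6] = 0ac$cdca12
  rot[7] = ac$cdca120
  rot[8] = c$cdca120a
  rot[9] = $cdca120ac
Sorted (with $ < everything):
  sorted[0] = $cdca120ac
  sorted[1] = 0ac$cdca12
  sorted[2] = 120ac$cdca
  sorted[3] = 20ac$cdca1
  sorted[4] = a120ac$cdc
  sorted[5] = ac$cdca120
  sorted[6] = c$cdca120a
  sorted[7] = ca120ac$cd
  sorted[8] = cdca120ac$
  sorted[9] = dca120ac$c
sorted[1] = 0ac$cdca12

Answer: 0ac$cdca12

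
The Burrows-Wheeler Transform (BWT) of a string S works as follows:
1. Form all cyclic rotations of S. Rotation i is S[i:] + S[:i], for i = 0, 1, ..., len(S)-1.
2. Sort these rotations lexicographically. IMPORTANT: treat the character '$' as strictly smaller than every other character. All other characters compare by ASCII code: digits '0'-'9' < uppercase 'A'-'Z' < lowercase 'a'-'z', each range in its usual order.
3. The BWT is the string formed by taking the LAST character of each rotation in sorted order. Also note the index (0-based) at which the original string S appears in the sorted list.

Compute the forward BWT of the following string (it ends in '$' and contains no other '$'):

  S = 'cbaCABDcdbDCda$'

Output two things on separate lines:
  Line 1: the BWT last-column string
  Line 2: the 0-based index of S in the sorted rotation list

Answer: aCAaDbBdbdc$DCc
11

Derivation:
All 15 rotations (rotation i = S[i:]+S[:i]):
  rot[0] = cbaCABDcdbDCda$
  rot[1] = baCABDcdbDCda$c
  rot[2] = aCABDcdbDCda$cb
  rot[3] = CABDcdbDCda$cba
  rot[4] = ABDcdbDCda$cbaC
  rot[5] = BDcdbDCda$cbaCA
  rot[6] = DcdbDCda$cbaCAB
  rot[7] = cdbDCda$cbaCABD
  rot[8] = dbDCda$cbaCABDc
  rot[9] = bDCda$cbaCABDcd
  rot[10] = DCda$cbaCABDcdb
  rot[11] = Cda$cbaCABDcdbD
  rot[12] = da$cbaCABDcdbDC
  rot[13] = a$cbaCABDcdbDCd
  rot[14] = $cbaCABDcdbDCda
Sorted (with $ < everything):
  sorted[0] = $cbaCABDcdbDCda  (last char: 'a')
  sorted[1] = ABDcdbDCda$cbaC  (last char: 'C')
  sorted[2] = BDcdbDCda$cbaCA  (last char: 'A')
  sorted[3] = CABDcdbDCda$cba  (last char: 'a')
  sorted[4] = Cda$cbaCABDcdbD  (last char: 'D')
  sorted[5] = DCda$cbaCABDcdb  (last char: 'b')
  sorted[6] = DcdbDCda$cbaCAB  (last char: 'B')
  sorted[7] = a$cbaCABDcdbDCd  (last char: 'd')
  sorted[8] = aCABDcdbDCda$cb  (last char: 'b')
  sorted[9] = bDCda$cbaCABDcd  (last char: 'd')
  sorted[10] = baCABDcdbDCda$c  (last char: 'c')
  sorted[11] = cbaCABDcdbDCda$  (last char: '$')
  sorted[12] = cdbDCda$cbaCABD  (last char: 'D')
  sorted[13] = da$cbaCABDcdbDC  (last char: 'C')
  sorted[14] = dbDCda$cbaCABDc  (last char: 'c')
Last column: aCAaDbBdbdc$DCc
Original string S is at sorted index 11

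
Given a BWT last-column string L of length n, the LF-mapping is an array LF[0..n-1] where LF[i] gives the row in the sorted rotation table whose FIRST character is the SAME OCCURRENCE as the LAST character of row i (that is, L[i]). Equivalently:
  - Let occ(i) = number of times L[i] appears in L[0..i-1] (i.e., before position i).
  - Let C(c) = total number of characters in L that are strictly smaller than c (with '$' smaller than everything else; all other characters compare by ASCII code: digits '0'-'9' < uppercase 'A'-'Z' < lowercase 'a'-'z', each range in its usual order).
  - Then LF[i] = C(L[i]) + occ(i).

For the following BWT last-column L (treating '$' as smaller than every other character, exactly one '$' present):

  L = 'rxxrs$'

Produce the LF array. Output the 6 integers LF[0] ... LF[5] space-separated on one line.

Answer: 1 4 5 2 3 0

Derivation:
Char counts: '$':1, 'r':2, 's':1, 'x':2
C (first-col start): C('$')=0, C('r')=1, C('s')=3, C('x')=4
L[0]='r': occ=0, LF[0]=C('r')+0=1+0=1
L[1]='x': occ=0, LF[1]=C('x')+0=4+0=4
L[2]='x': occ=1, LF[2]=C('x')+1=4+1=5
L[3]='r': occ=1, LF[3]=C('r')+1=1+1=2
L[4]='s': occ=0, LF[4]=C('s')+0=3+0=3
L[5]='$': occ=0, LF[5]=C('$')+0=0+0=0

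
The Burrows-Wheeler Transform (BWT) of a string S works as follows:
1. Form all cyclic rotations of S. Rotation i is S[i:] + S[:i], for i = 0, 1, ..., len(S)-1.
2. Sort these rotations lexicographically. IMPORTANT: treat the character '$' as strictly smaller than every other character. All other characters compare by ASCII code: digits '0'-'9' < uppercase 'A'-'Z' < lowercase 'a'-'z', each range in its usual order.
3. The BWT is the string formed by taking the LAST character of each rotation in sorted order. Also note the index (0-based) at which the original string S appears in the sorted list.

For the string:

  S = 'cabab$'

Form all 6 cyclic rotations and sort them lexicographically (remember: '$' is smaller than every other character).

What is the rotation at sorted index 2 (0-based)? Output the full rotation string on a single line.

All 6 rotations (rotation i = S[i:]+S[:i]):
  rot[0] = cabab$
  rot[1] = abab$c
  rot[2] = bab$ca
  rot[3] = ab$cab
  rot[4] = b$caba
  rot[5] = $cabab
Sorted (with $ < everything):
  sorted[0] = $cabab
  sorted[1] = ab$cab
  sorted[2] = abab$c
  sorted[3] = b$caba
  sorted[4] = bab$ca
  sorted[5] = cabab$
sorted[2] = abab$c

Answer: abab$c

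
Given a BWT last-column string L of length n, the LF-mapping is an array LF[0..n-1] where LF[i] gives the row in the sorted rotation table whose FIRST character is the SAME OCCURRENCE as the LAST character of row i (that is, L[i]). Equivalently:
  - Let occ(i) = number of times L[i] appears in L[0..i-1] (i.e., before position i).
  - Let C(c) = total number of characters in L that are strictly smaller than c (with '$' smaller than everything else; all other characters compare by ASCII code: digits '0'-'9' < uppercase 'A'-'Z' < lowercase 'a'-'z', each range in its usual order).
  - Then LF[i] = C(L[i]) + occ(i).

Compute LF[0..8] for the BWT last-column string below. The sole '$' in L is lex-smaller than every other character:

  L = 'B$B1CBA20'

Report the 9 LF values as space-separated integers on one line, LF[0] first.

Answer: 5 0 6 2 8 7 4 3 1

Derivation:
Char counts: '$':1, '0':1, '1':1, '2':1, 'A':1, 'B':3, 'C':1
C (first-col start): C('$')=0, C('0')=1, C('1')=2, C('2')=3, C('A')=4, C('B')=5, C('C')=8
L[0]='B': occ=0, LF[0]=C('B')+0=5+0=5
L[1]='$': occ=0, LF[1]=C('$')+0=0+0=0
L[2]='B': occ=1, LF[2]=C('B')+1=5+1=6
L[3]='1': occ=0, LF[3]=C('1')+0=2+0=2
L[4]='C': occ=0, LF[4]=C('C')+0=8+0=8
L[5]='B': occ=2, LF[5]=C('B')+2=5+2=7
L[6]='A': occ=0, LF[6]=C('A')+0=4+0=4
L[7]='2': occ=0, LF[7]=C('2')+0=3+0=3
L[8]='0': occ=0, LF[8]=C('0')+0=1+0=1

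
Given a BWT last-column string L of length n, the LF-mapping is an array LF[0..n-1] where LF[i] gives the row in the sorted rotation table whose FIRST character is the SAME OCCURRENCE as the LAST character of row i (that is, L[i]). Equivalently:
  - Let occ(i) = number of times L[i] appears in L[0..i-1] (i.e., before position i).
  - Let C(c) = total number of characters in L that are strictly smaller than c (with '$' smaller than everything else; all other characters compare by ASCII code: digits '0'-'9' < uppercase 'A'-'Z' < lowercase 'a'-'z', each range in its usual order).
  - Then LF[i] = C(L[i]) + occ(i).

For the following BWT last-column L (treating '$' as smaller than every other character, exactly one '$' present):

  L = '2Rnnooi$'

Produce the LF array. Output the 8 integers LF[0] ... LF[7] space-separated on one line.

Answer: 1 2 4 5 6 7 3 0

Derivation:
Char counts: '$':1, '2':1, 'R':1, 'i':1, 'n':2, 'o':2
C (first-col start): C('$')=0, C('2')=1, C('R')=2, C('i')=3, C('n')=4, C('o')=6
L[0]='2': occ=0, LF[0]=C('2')+0=1+0=1
L[1]='R': occ=0, LF[1]=C('R')+0=2+0=2
L[2]='n': occ=0, LF[2]=C('n')+0=4+0=4
L[3]='n': occ=1, LF[3]=C('n')+1=4+1=5
L[4]='o': occ=0, LF[4]=C('o')+0=6+0=6
L[5]='o': occ=1, LF[5]=C('o')+1=6+1=7
L[6]='i': occ=0, LF[6]=C('i')+0=3+0=3
L[7]='$': occ=0, LF[7]=C('$')+0=0+0=0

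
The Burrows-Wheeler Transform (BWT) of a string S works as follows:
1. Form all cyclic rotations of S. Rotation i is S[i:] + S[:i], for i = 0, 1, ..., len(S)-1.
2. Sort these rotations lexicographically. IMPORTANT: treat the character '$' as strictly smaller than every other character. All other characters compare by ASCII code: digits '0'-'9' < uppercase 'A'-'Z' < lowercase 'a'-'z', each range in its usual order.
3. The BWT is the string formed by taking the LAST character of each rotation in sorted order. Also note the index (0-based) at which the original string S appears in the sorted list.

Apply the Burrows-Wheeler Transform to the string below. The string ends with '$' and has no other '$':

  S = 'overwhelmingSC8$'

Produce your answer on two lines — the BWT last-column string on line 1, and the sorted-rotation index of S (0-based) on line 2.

All 16 rotations (rotation i = S[i:]+S[:i]):
  rot[0] = overwhelmingSC8$
  rot[1] = verwhelmingSC8$o
  rot[2] = erwhelmingSC8$ov
  rot[3] = rwhelmingSC8$ove
  rot[4] = whelmingSC8$over
  rot[5] = helmingSC8$overw
  rot[6] = elmingSC8$overwh
  rot[7] = lmingSC8$overwhe
  rot[8] = mingSC8$overwhel
  rot[9] = ingSC8$overwhelm
  rot[10] = ngSC8$overwhelmi
  rot[11] = gSC8$overwhelmin
  rot[12] = SC8$overwhelming
  rot[13] = C8$overwhelmingS
  rot[14] = 8$overwhelmingSC
  rot[15] = $overwhelmingSC8
Sorted (with $ < everything):
  sorted[0] = $overwhelmingSC8  (last char: '8')
  sorted[1] = 8$overwhelmingSC  (last char: 'C')
  sorted[2] = C8$overwhelmingS  (last char: 'S')
  sorted[3] = SC8$overwhelming  (last char: 'g')
  sorted[4] = elmingSC8$overwh  (last char: 'h')
  sorted[5] = erwhelmingSC8$ov  (last char: 'v')
  sorted[6] = gSC8$overwhelmin  (last char: 'n')
  sorted[7] = helmingSC8$overw  (last char: 'w')
  sorted[8] = ingSC8$overwhelm  (last char: 'm')
  sorted[9] = lmingSC8$overwhe  (last char: 'e')
  sorted[10] = mingSC8$overwhel  (last char: 'l')
  sorted[11] = ngSC8$overwhelmi  (last char: 'i')
  sorted[12] = overwhelmingSC8$  (last char: '$')
  sorted[13] = rwhelmingSC8$ove  (last char: 'e')
  sorted[14] = verwhelmingSC8$o  (last char: 'o')
  sorted[15] = whelmingSC8$over  (last char: 'r')
Last column: 8CSghvnwmeli$eor
Original string S is at sorted index 12

Answer: 8CSghvnwmeli$eor
12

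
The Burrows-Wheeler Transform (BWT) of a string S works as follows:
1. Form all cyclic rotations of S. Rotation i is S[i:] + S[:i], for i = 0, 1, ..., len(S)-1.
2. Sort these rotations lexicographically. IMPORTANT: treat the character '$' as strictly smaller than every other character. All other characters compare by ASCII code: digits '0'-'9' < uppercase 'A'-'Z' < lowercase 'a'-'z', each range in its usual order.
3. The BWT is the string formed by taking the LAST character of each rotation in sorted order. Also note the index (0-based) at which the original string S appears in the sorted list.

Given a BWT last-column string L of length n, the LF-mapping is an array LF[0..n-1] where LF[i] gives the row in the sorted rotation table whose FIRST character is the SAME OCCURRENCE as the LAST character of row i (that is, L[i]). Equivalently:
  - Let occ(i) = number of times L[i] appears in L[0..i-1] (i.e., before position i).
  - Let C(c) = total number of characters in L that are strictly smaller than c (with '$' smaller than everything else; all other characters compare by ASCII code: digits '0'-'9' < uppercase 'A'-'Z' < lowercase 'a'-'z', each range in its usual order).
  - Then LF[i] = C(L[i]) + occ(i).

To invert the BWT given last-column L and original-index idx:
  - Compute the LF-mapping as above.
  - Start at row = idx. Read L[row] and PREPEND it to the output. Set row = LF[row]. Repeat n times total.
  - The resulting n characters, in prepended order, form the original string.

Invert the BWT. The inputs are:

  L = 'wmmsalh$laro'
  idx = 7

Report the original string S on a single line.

Answer: marshmallow$

Derivation:
LF mapping: 11 6 7 10 1 4 3 0 5 2 9 8
Walk LF starting at row 7, prepending L[row]:
  step 1: row=7, L[7]='$', prepend. Next row=LF[7]=0
  step 2: row=0, L[0]='w', prepend. Next row=LF[0]=11
  step 3: row=11, L[11]='o', prepend. Next row=LF[11]=8
  step 4: row=8, L[8]='l', prepend. Next row=LF[8]=5
  step 5: row=5, L[5]='l', prepend. Next row=LF[5]=4
  step 6: row=4, L[4]='a', prepend. Next row=LF[4]=1
  step 7: row=1, L[1]='m', prepend. Next row=LF[1]=6
  step 8: row=6, L[6]='h', prepend. Next row=LF[6]=3
  step 9: row=3, L[3]='s', prepend. Next row=LF[3]=10
  step 10: row=10, L[10]='r', prepend. Next row=LF[10]=9
  step 11: row=9, L[9]='a', prepend. Next row=LF[9]=2
  step 12: row=2, L[2]='m', prepend. Next row=LF[2]=7
Reversed output: marshmallow$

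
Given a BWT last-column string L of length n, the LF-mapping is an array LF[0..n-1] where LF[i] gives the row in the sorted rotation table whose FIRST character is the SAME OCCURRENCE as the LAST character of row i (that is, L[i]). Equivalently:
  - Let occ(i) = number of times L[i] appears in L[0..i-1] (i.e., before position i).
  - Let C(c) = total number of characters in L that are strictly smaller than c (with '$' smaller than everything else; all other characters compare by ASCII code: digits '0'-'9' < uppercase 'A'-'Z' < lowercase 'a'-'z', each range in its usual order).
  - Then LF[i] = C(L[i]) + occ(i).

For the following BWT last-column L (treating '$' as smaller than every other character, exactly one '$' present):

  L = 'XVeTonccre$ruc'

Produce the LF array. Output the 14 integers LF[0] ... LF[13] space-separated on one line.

Answer: 3 2 7 1 10 9 4 5 11 8 0 12 13 6

Derivation:
Char counts: '$':1, 'T':1, 'V':1, 'X':1, 'c':3, 'e':2, 'n':1, 'o':1, 'r':2, 'u':1
C (first-col start): C('$')=0, C('T')=1, C('V')=2, C('X')=3, C('c')=4, C('e')=7, C('n')=9, C('o')=10, C('r')=11, C('u')=13
L[0]='X': occ=0, LF[0]=C('X')+0=3+0=3
L[1]='V': occ=0, LF[1]=C('V')+0=2+0=2
L[2]='e': occ=0, LF[2]=C('e')+0=7+0=7
L[3]='T': occ=0, LF[3]=C('T')+0=1+0=1
L[4]='o': occ=0, LF[4]=C('o')+0=10+0=10
L[5]='n': occ=0, LF[5]=C('n')+0=9+0=9
L[6]='c': occ=0, LF[6]=C('c')+0=4+0=4
L[7]='c': occ=1, LF[7]=C('c')+1=4+1=5
L[8]='r': occ=0, LF[8]=C('r')+0=11+0=11
L[9]='e': occ=1, LF[9]=C('e')+1=7+1=8
L[10]='$': occ=0, LF[10]=C('$')+0=0+0=0
L[11]='r': occ=1, LF[11]=C('r')+1=11+1=12
L[12]='u': occ=0, LF[12]=C('u')+0=13+0=13
L[13]='c': occ=2, LF[13]=C('c')+2=4+2=6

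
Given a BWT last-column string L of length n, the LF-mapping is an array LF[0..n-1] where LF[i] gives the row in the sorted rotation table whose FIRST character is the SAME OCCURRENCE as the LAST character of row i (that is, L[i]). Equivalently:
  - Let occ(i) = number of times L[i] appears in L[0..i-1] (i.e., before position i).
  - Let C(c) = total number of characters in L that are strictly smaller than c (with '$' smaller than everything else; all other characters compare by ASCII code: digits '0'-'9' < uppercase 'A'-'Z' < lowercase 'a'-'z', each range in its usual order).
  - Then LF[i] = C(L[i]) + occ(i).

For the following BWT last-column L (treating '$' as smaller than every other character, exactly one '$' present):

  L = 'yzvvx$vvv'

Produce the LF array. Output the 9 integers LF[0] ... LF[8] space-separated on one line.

Answer: 7 8 1 2 6 0 3 4 5

Derivation:
Char counts: '$':1, 'v':5, 'x':1, 'y':1, 'z':1
C (first-col start): C('$')=0, C('v')=1, C('x')=6, C('y')=7, C('z')=8
L[0]='y': occ=0, LF[0]=C('y')+0=7+0=7
L[1]='z': occ=0, LF[1]=C('z')+0=8+0=8
L[2]='v': occ=0, LF[2]=C('v')+0=1+0=1
L[3]='v': occ=1, LF[3]=C('v')+1=1+1=2
L[4]='x': occ=0, LF[4]=C('x')+0=6+0=6
L[5]='$': occ=0, LF[5]=C('$')+0=0+0=0
L[6]='v': occ=2, LF[6]=C('v')+2=1+2=3
L[7]='v': occ=3, LF[7]=C('v')+3=1+3=4
L[8]='v': occ=4, LF[8]=C('v')+4=1+4=5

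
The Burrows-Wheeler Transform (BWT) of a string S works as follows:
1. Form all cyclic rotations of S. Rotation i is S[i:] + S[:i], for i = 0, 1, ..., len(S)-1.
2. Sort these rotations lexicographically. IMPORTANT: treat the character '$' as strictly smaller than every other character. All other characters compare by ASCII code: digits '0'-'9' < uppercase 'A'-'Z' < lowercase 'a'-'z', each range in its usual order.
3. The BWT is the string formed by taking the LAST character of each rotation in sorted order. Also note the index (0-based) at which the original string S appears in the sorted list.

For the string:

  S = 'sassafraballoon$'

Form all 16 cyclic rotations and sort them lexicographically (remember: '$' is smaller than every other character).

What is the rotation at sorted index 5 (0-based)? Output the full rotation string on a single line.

All 16 rotations (rotation i = S[i:]+S[:i]):
  rot[0] = sassafraballoon$
  rot[1] = assafraballoon$s
  rot[2] = ssafraballoon$sa
  rot[3] = safraballoon$sas
  rot[4] = afraballoon$sass
  rot[5] = fraballoon$sassa
  rot[6] = raballoon$sassaf
  rot[7] = aballoon$sassafr
  rot[8] = balloon$sassafra
  rot[9] = alloon$sassafrab
  rot[10] = lloon$sassafraba
  rot[11] = loon$sassafrabal
  rot[12] = oon$sassafraball
  rot[13] = on$sassafraballo
  rot[14] = n$sassafraballoo
  rot[15] = $sassafraballoon
Sorted (with $ < everything):
  sorted[0] = $sassafraballoon
  sorted[1] = aballoon$sassafr
  sorted[2] = afraballoon$sass
  sorted[3] = alloon$sassafrab
  sorted[4] = assafraballoon$s
  sorted[5] = balloon$sassafra
  sorted[6] = fraballoon$sassa
  sorted[7] = lloon$sassafraba
  sorted[8] = loon$sassafrabal
  sorted[9] = n$sassafraballoo
  sorted[10] = on$sassafraballo
  sorted[11] = oon$sassafraball
  sorted[12] = raballoon$sassaf
  sorted[13] = safraballoon$sas
  sorted[14] = sassafraballoon$
  sorted[15] = ssafraballoon$sa
sorted[5] = balloon$sassafra

Answer: balloon$sassafra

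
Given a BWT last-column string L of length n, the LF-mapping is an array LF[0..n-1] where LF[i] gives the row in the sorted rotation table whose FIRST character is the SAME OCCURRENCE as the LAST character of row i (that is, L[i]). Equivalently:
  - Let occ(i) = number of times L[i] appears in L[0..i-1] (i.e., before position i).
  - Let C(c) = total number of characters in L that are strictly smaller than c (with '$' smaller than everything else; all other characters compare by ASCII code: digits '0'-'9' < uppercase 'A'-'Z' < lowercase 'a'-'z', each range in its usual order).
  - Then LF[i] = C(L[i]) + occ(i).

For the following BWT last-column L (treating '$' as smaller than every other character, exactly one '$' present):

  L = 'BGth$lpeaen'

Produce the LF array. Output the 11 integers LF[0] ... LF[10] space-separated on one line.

Char counts: '$':1, 'B':1, 'G':1, 'a':1, 'e':2, 'h':1, 'l':1, 'n':1, 'p':1, 't':1
C (first-col start): C('$')=0, C('B')=1, C('G')=2, C('a')=3, C('e')=4, C('h')=6, C('l')=7, C('n')=8, C('p')=9, C('t')=10
L[0]='B': occ=0, LF[0]=C('B')+0=1+0=1
L[1]='G': occ=0, LF[1]=C('G')+0=2+0=2
L[2]='t': occ=0, LF[2]=C('t')+0=10+0=10
L[3]='h': occ=0, LF[3]=C('h')+0=6+0=6
L[4]='$': occ=0, LF[4]=C('$')+0=0+0=0
L[5]='l': occ=0, LF[5]=C('l')+0=7+0=7
L[6]='p': occ=0, LF[6]=C('p')+0=9+0=9
L[7]='e': occ=0, LF[7]=C('e')+0=4+0=4
L[8]='a': occ=0, LF[8]=C('a')+0=3+0=3
L[9]='e': occ=1, LF[9]=C('e')+1=4+1=5
L[10]='n': occ=0, LF[10]=C('n')+0=8+0=8

Answer: 1 2 10 6 0 7 9 4 3 5 8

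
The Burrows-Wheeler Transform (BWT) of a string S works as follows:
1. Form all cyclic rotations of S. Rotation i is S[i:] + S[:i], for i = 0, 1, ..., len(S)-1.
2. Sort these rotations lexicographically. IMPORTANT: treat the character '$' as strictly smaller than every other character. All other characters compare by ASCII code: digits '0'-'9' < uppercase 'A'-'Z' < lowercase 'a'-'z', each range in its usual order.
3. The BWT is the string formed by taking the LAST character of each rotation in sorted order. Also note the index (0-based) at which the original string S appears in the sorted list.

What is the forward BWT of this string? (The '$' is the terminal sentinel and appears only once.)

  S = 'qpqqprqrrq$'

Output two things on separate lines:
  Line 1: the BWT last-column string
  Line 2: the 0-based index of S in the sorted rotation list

Answer: qqqr$qprrpq
4

Derivation:
All 11 rotations (rotation i = S[i:]+S[:i]):
  rot[0] = qpqqprqrrq$
  rot[1] = pqqprqrrq$q
  rot[2] = qqprqrrq$qp
  rot[3] = qprqrrq$qpq
  rot[4] = prqrrq$qpqq
  rot[5] = rqrrq$qpqqp
  rot[6] = qrrq$qpqqpr
  rot[7] = rrq$qpqqprq
  rot[8] = rq$qpqqprqr
  rot[9] = q$qpqqprqrr
  rot[10] = $qpqqprqrrq
Sorted (with $ < everything):
  sorted[0] = $qpqqprqrrq  (last char: 'q')
  sorted[1] = pqqprqrrq$q  (last char: 'q')
  sorted[2] = prqrrq$qpqq  (last char: 'q')
  sorted[3] = q$qpqqprqrr  (last char: 'r')
  sorted[4] = qpqqprqrrq$  (last char: '$')
  sorted[5] = qprqrrq$qpq  (last char: 'q')
  sorted[6] = qqprqrrq$qp  (last char: 'p')
  sorted[7] = qrrq$qpqqpr  (last char: 'r')
  sorted[8] = rq$qpqqprqr  (last char: 'r')
  sorted[9] = rqrrq$qpqqp  (last char: 'p')
  sorted[10] = rrq$qpqqprq  (last char: 'q')
Last column: qqqr$qprrpq
Original string S is at sorted index 4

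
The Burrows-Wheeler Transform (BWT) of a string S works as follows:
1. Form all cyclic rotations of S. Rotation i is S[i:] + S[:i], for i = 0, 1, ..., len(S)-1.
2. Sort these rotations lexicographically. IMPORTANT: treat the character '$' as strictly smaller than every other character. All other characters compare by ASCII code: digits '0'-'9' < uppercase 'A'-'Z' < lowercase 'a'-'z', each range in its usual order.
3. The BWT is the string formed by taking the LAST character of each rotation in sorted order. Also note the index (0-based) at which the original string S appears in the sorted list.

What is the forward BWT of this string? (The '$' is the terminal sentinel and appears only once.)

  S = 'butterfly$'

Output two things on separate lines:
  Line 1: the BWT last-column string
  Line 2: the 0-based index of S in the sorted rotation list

All 10 rotations (rotation i = S[i:]+S[:i]):
  rot[0] = butterfly$
  rot[1] = utterfly$b
  rot[2] = tterfly$bu
  rot[3] = terfly$but
  rot[4] = erfly$butt
  rot[5] = rfly$butte
  rot[6] = fly$butter
  rot[7] = ly$butterf
  rot[8] = y$butterfl
  rot[9] = $butterfly
Sorted (with $ < everything):
  sorted[0] = $butterfly  (last char: 'y')
  sorted[1] = butterfly$  (last char: '$')
  sorted[2] = erfly$butt  (last char: 't')
  sorted[3] = fly$butter  (last char: 'r')
  sorted[4] = ly$butterf  (last char: 'f')
  sorted[5] = rfly$butte  (last char: 'e')
  sorted[6] = terfly$but  (last char: 't')
  sorted[7] = tterfly$bu  (last char: 'u')
  sorted[8] = utterfly$b  (last char: 'b')
  sorted[9] = y$butterfl  (last char: 'l')
Last column: y$trfetubl
Original string S is at sorted index 1

Answer: y$trfetubl
1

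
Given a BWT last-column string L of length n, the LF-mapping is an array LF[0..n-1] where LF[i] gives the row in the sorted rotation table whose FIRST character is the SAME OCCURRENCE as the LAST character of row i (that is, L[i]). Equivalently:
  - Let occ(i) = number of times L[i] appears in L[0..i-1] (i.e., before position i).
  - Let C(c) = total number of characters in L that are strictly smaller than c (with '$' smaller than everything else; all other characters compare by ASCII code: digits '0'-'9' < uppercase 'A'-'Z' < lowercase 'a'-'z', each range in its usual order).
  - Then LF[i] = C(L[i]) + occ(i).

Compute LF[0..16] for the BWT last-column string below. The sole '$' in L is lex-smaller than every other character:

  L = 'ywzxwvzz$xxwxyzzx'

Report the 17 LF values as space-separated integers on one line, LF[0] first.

Answer: 10 2 12 5 3 1 13 14 0 6 7 4 8 11 15 16 9

Derivation:
Char counts: '$':1, 'v':1, 'w':3, 'x':5, 'y':2, 'z':5
C (first-col start): C('$')=0, C('v')=1, C('w')=2, C('x')=5, C('y')=10, C('z')=12
L[0]='y': occ=0, LF[0]=C('y')+0=10+0=10
L[1]='w': occ=0, LF[1]=C('w')+0=2+0=2
L[2]='z': occ=0, LF[2]=C('z')+0=12+0=12
L[3]='x': occ=0, LF[3]=C('x')+0=5+0=5
L[4]='w': occ=1, LF[4]=C('w')+1=2+1=3
L[5]='v': occ=0, LF[5]=C('v')+0=1+0=1
L[6]='z': occ=1, LF[6]=C('z')+1=12+1=13
L[7]='z': occ=2, LF[7]=C('z')+2=12+2=14
L[8]='$': occ=0, LF[8]=C('$')+0=0+0=0
L[9]='x': occ=1, LF[9]=C('x')+1=5+1=6
L[10]='x': occ=2, LF[10]=C('x')+2=5+2=7
L[11]='w': occ=2, LF[11]=C('w')+2=2+2=4
L[12]='x': occ=3, LF[12]=C('x')+3=5+3=8
L[13]='y': occ=1, LF[13]=C('y')+1=10+1=11
L[14]='z': occ=3, LF[14]=C('z')+3=12+3=15
L[15]='z': occ=4, LF[15]=C('z')+4=12+4=16
L[16]='x': occ=4, LF[16]=C('x')+4=5+4=9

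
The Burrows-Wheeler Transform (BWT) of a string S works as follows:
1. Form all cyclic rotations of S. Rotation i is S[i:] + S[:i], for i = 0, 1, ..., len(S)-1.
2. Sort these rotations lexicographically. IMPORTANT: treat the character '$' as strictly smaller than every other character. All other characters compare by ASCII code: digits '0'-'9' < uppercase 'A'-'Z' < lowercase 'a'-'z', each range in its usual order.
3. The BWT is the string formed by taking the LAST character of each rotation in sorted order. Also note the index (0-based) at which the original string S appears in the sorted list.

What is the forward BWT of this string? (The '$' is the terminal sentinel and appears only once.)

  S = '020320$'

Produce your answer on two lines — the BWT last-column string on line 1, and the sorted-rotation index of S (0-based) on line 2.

All 7 rotations (rotation i = S[i:]+S[:i]):
  rot[0] = 020320$
  rot[1] = 20320$0
  rot[2] = 0320$02
  rot[3] = 320$020
  rot[4] = 20$0203
  rot[5] = 0$02032
  rot[6] = $020320
Sorted (with $ < everything):
  sorted[0] = $020320  (last char: '0')
  sorted[1] = 0$02032  (last char: '2')
  sorted[2] = 020320$  (last char: '$')
  sorted[3] = 0320$02  (last char: '2')
  sorted[4] = 20$0203  (last char: '3')
  sorted[5] = 20320$0  (last char: '0')
  sorted[6] = 320$020  (last char: '0')
Last column: 02$2300
Original string S is at sorted index 2

Answer: 02$2300
2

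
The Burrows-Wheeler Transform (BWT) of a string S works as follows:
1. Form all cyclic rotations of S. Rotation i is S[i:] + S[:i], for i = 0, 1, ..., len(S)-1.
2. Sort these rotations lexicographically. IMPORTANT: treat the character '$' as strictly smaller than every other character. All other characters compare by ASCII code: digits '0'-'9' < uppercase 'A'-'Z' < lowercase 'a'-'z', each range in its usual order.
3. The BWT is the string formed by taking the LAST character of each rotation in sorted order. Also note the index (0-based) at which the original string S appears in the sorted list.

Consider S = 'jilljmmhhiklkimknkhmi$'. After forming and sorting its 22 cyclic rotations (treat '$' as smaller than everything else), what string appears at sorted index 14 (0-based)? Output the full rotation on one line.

Answer: ljmmhhiklkimknkhmi$jil

Derivation:
All 22 rotations (rotation i = S[i:]+S[:i]):
  rot[0] = jilljmmhhiklkimknkhmi$
  rot[1] = illjmmhhiklkimknkhmi$j
  rot[2] = lljmmhhiklkimknkhmi$ji
  rot[3] = ljmmhhiklkimknkhmi$jil
  rot[4] = jmmhhiklkimknkhmi$jill
  rot[5] = mmhhiklkimknkhmi$jillj
  rot[6] = mhhiklkimknkhmi$jilljm
  rot[7] = hhiklkimknkhmi$jilljmm
  rot[8] = hiklkimknkhmi$jilljmmh
  rot[9] = iklkimknkhmi$jilljmmhh
  rot[10] = klkimknkhmi$jilljmmhhi
  rot[11] = lkimknkhmi$jilljmmhhik
  rot[12] = kimknkhmi$jilljmmhhikl
  rot[13] = imknkhmi$jilljmmhhiklk
  rot[14] = mknkhmi$jilljmmhhiklki
  rot[15] = knkhmi$jilljmmhhiklkim
  rot[16] = nkhmi$jilljmmhhiklkimk
  rot[17] = khmi$jilljmmhhiklkimkn
  rot[18] = hmi$jilljmmhhiklkimknk
  rot[19] = mi$jilljmmhhiklkimknkh
  rot[20] = i$jilljmmhhiklkimknkhm
  rot[21] = $jilljmmhhiklkimknkhmi
Sorted (with $ < everything):
  sorted[0] = $jilljmmhhiklkimknkhmi
  sorted[1] = hhiklkimknkhmi$jilljmm
  sorted[2] = hiklkimknkhmi$jilljmmh
  sorted[3] = hmi$jilljmmhhiklkimknk
  sorted[4] = i$jilljmmhhiklkimknkhm
  sorted[5] = iklkimknkhmi$jilljmmhh
  sorted[6] = illjmmhhiklkimknkhmi$j
  sorted[7] = imknkhmi$jilljmmhhiklk
  sorted[8] = jilljmmhhiklkimknkhmi$
  sorted[9] = jmmhhiklkimknkhmi$jill
  sorted[10] = khmi$jilljmmhhiklkimkn
  sorted[11] = kimknkhmi$jilljmmhhikl
  sorted[12] = klkimknkhmi$jilljmmhhi
  sorted[13] = knkhmi$jilljmmhhiklkim
  sorted[14] = ljmmhhiklkimknkhmi$jil
  sorted[15] = lkimknkhmi$jilljmmhhik
  sorted[16] = lljmmhhiklkimknkhmi$ji
  sorted[17] = mhhiklkimknkhmi$jilljm
  sorted[18] = mi$jilljmmhhiklkimknkh
  sorted[19] = mknkhmi$jilljmmhhiklki
  sorted[20] = mmhhiklkimknkhmi$jillj
  sorted[21] = nkhmi$jilljmmhhiklkimk
sorted[14] = ljmmhhiklkimknkhmi$jil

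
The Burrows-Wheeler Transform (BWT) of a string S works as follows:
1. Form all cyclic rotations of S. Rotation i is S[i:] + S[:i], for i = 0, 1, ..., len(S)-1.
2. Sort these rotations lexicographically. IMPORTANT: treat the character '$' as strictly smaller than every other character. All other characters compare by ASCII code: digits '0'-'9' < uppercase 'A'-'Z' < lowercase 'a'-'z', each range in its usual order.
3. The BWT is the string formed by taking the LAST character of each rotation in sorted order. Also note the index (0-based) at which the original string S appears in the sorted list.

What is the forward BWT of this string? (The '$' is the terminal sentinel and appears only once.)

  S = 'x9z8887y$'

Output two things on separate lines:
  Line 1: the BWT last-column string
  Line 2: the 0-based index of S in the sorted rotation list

Answer: y888zx$79
6

Derivation:
All 9 rotations (rotation i = S[i:]+S[:i]):
  rot[0] = x9z8887y$
  rot[1] = 9z8887y$x
  rot[2] = z8887y$x9
  rot[3] = 8887y$x9z
  rot[4] = 887y$x9z8
  rot[5] = 87y$x9z88
  rot[6] = 7y$x9z888
  rot[7] = y$x9z8887
  rot[8] = $x9z8887y
Sorted (with $ < everything):
  sorted[0] = $x9z8887y  (last char: 'y')
  sorted[1] = 7y$x9z888  (last char: '8')
  sorted[2] = 87y$x9z88  (last char: '8')
  sorted[3] = 887y$x9z8  (last char: '8')
  sorted[4] = 8887y$x9z  (last char: 'z')
  sorted[5] = 9z8887y$x  (last char: 'x')
  sorted[6] = x9z8887y$  (last char: '$')
  sorted[7] = y$x9z8887  (last char: '7')
  sorted[8] = z8887y$x9  (last char: '9')
Last column: y888zx$79
Original string S is at sorted index 6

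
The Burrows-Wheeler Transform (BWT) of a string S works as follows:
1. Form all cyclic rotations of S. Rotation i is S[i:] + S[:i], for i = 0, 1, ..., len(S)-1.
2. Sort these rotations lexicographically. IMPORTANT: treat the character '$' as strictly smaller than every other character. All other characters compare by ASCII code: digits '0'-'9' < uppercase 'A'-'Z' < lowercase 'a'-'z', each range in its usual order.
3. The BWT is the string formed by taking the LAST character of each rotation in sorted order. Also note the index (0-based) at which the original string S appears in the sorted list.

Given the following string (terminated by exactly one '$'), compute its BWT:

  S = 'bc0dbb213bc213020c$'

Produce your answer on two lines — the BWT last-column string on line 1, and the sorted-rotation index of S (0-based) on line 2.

All 19 rotations (rotation i = S[i:]+S[:i]):
  rot[0] = bc0dbb213bc213020c$
  rot[1] = c0dbb213bc213020c$b
  rot[2] = 0dbb213bc213020c$bc
  rot[3] = dbb213bc213020c$bc0
  rot[4] = bb213bc213020c$bc0d
  rot[5] = b213bc213020c$bc0db
  rot[6] = 213bc213020c$bc0dbb
  rot[7] = 13bc213020c$bc0dbb2
  rot[8] = 3bc213020c$bc0dbb21
  rot[9] = bc213020c$bc0dbb213
  rot[10] = c213020c$bc0dbb213b
  rot[11] = 213020c$bc0dbb213bc
  rot[12] = 13020c$bc0dbb213bc2
  rot[13] = 3020c$bc0dbb213bc21
  rot[14] = 020c$bc0dbb213bc213
  rot[15] = 20c$bc0dbb213bc2130
  rot[16] = 0c$bc0dbb213bc21302
  rot[17] = c$bc0dbb213bc213020
  rot[18] = $bc0dbb213bc213020c
Sorted (with $ < everything):
  sorted[0] = $bc0dbb213bc213020c  (last char: 'c')
  sorted[1] = 020c$bc0dbb213bc213  (last char: '3')
  sorted[2] = 0c$bc0dbb213bc21302  (last char: '2')
  sorted[3] = 0dbb213bc213020c$bc  (last char: 'c')
  sorted[4] = 13020c$bc0dbb213bc2  (last char: '2')
  sorted[5] = 13bc213020c$bc0dbb2  (last char: '2')
  sorted[6] = 20c$bc0dbb213bc2130  (last char: '0')
  sorted[7] = 213020c$bc0dbb213bc  (last char: 'c')
  sorted[8] = 213bc213020c$bc0dbb  (last char: 'b')
  sorted[9] = 3020c$bc0dbb213bc21  (last char: '1')
  sorted[10] = 3bc213020c$bc0dbb21  (last char: '1')
  sorted[11] = b213bc213020c$bc0db  (last char: 'b')
  sorted[12] = bb213bc213020c$bc0d  (last char: 'd')
  sorted[13] = bc0dbb213bc213020c$  (last char: '$')
  sorted[14] = bc213020c$bc0dbb213  (last char: '3')
  sorted[15] = c$bc0dbb213bc213020  (last char: '0')
  sorted[16] = c0dbb213bc213020c$b  (last char: 'b')
  sorted[17] = c213020c$bc0dbb213b  (last char: 'b')
  sorted[18] = dbb213bc213020c$bc0  (last char: '0')
Last column: c32c220cb11bd$30bb0
Original string S is at sorted index 13

Answer: c32c220cb11bd$30bb0
13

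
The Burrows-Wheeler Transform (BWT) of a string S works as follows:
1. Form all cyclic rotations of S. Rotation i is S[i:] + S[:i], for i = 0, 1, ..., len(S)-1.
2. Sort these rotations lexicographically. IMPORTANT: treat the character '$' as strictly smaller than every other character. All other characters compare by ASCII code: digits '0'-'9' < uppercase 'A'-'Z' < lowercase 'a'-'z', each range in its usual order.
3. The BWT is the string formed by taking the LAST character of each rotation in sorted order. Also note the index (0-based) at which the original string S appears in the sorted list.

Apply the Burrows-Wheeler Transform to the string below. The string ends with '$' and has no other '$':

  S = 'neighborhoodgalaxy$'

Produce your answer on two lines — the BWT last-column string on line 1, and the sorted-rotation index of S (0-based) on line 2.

All 19 rotations (rotation i = S[i:]+S[:i]):
  rot[0] = neighborhoodgalaxy$
  rot[1] = eighborhoodgalaxy$n
  rot[2] = ighborhoodgalaxy$ne
  rot[3] = ghborhoodgalaxy$nei
  rot[4] = hborhoodgalaxy$neig
  rot[5] = borhoodgalaxy$neigh
  rot[6] = orhoodgalaxy$neighb
  rot[7] = rhoodgalaxy$neighbo
  rot[8] = hoodgalaxy$neighbor
  rot[9] = oodgalaxy$neighborh
  rot[10] = odgalaxy$neighborho
  rot[11] = dgalaxy$neighborhoo
  rot[12] = galaxy$neighborhood
  rot[13] = alaxy$neighborhoodg
  rot[14] = laxy$neighborhoodga
  rot[15] = axy$neighborhoodgal
  rot[16] = xy$neighborhoodgala
  rot[17] = y$neighborhoodgalax
  rot[18] = $neighborhoodgalaxy
Sorted (with $ < everything):
  sorted[0] = $neighborhoodgalaxy  (last char: 'y')
  sorted[1] = alaxy$neighborhoodg  (last char: 'g')
  sorted[2] = axy$neighborhoodgal  (last char: 'l')
  sorted[3] = borhoodgalaxy$neigh  (last char: 'h')
  sorted[4] = dgalaxy$neighborhoo  (last char: 'o')
  sorted[5] = eighborhoodgalaxy$n  (last char: 'n')
  sorted[6] = galaxy$neighborhood  (last char: 'd')
  sorted[7] = ghborhoodgalaxy$nei  (last char: 'i')
  sorted[8] = hborhoodgalaxy$neig  (last char: 'g')
  sorted[9] = hoodgalaxy$neighbor  (last char: 'r')
  sorted[10] = ighborhoodgalaxy$ne  (last char: 'e')
  sorted[11] = laxy$neighborhoodga  (last char: 'a')
  sorted[12] = neighborhoodgalaxy$  (last char: '$')
  sorted[13] = odgalaxy$neighborho  (last char: 'o')
  sorted[14] = oodgalaxy$neighborh  (last char: 'h')
  sorted[15] = orhoodgalaxy$neighb  (last char: 'b')
  sorted[16] = rhoodgalaxy$neighbo  (last char: 'o')
  sorted[17] = xy$neighborhoodgala  (last char: 'a')
  sorted[18] = y$neighborhoodgalax  (last char: 'x')
Last column: yglhondigrea$ohboax
Original string S is at sorted index 12

Answer: yglhondigrea$ohboax
12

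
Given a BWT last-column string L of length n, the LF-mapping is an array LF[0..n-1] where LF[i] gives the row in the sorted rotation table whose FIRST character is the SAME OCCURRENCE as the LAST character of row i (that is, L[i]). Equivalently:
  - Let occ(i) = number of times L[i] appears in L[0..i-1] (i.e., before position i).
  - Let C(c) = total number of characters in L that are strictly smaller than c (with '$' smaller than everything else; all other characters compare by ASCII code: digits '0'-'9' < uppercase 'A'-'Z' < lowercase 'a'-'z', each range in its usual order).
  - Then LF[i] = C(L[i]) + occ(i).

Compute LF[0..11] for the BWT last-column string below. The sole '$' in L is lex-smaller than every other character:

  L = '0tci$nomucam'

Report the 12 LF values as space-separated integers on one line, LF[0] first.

Answer: 1 10 3 5 0 8 9 6 11 4 2 7

Derivation:
Char counts: '$':1, '0':1, 'a':1, 'c':2, 'i':1, 'm':2, 'n':1, 'o':1, 't':1, 'u':1
C (first-col start): C('$')=0, C('0')=1, C('a')=2, C('c')=3, C('i')=5, C('m')=6, C('n')=8, C('o')=9, C('t')=10, C('u')=11
L[0]='0': occ=0, LF[0]=C('0')+0=1+0=1
L[1]='t': occ=0, LF[1]=C('t')+0=10+0=10
L[2]='c': occ=0, LF[2]=C('c')+0=3+0=3
L[3]='i': occ=0, LF[3]=C('i')+0=5+0=5
L[4]='$': occ=0, LF[4]=C('$')+0=0+0=0
L[5]='n': occ=0, LF[5]=C('n')+0=8+0=8
L[6]='o': occ=0, LF[6]=C('o')+0=9+0=9
L[7]='m': occ=0, LF[7]=C('m')+0=6+0=6
L[8]='u': occ=0, LF[8]=C('u')+0=11+0=11
L[9]='c': occ=1, LF[9]=C('c')+1=3+1=4
L[10]='a': occ=0, LF[10]=C('a')+0=2+0=2
L[11]='m': occ=1, LF[11]=C('m')+1=6+1=7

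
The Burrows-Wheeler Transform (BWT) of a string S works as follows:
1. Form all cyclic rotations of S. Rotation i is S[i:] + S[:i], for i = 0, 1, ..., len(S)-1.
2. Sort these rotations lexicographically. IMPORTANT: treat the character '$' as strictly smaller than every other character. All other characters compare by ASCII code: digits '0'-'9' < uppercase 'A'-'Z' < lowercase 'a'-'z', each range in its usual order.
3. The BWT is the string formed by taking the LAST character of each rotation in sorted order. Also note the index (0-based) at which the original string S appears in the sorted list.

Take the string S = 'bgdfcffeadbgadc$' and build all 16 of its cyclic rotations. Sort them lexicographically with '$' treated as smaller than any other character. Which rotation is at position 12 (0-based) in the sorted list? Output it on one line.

Answer: feadbgadc$bgdfcf

Derivation:
All 16 rotations (rotation i = S[i:]+S[:i]):
  rot[0] = bgdfcffeadbgadc$
  rot[1] = gdfcffeadbgadc$b
  rot[2] = dfcffeadbgadc$bg
  rot[3] = fcffeadbgadc$bgd
  rot[4] = cffeadbgadc$bgdf
  rot[5] = ffeadbgadc$bgdfc
  rot[6] = feadbgadc$bgdfcf
  rot[7] = eadbgadc$bgdfcff
  rot[8] = adbgadc$bgdfcffe
  rot[9] = dbgadc$bgdfcffea
  rot[10] = bgadc$bgdfcffead
  rot[11] = gadc$bgdfcffeadb
  rot[12] = adc$bgdfcffeadbg
  rot[13] = dc$bgdfcffeadbga
  rot[14] = c$bgdfcffeadbgad
  rot[15] = $bgdfcffeadbgadc
Sorted (with $ < everything):
  sorted[0] = $bgdfcffeadbgadc
  sorted[1] = adbgadc$bgdfcffe
  sorted[2] = adc$bgdfcffeadbg
  sorted[3] = bgadc$bgdfcffead
  sorted[4] = bgdfcffeadbgadc$
  sorted[5] = c$bgdfcffeadbgad
  sorted[6] = cffeadbgadc$bgdf
  sorted[7] = dbgadc$bgdfcffea
  sorted[8] = dc$bgdfcffeadbga
  sorted[9] = dfcffeadbgadc$bg
  sorted[10] = eadbgadc$bgdfcff
  sorted[11] = fcffeadbgadc$bgd
  sorted[12] = feadbgadc$bgdfcf
  sorted[13] = ffeadbgadc$bgdfc
  sorted[14] = gadc$bgdfcffeadb
  sorted[15] = gdfcffeadbgadc$b
sorted[12] = feadbgadc$bgdfcf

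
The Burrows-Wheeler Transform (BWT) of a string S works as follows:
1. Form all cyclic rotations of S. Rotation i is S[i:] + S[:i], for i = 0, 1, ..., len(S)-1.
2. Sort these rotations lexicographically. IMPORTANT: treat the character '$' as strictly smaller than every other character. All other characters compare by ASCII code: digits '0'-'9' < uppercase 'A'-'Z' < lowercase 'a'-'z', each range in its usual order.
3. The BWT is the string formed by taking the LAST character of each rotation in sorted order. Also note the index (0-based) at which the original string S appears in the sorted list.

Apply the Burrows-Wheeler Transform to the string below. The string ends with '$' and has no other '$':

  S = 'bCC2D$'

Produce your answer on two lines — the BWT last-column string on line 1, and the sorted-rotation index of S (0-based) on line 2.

All 6 rotations (rotation i = S[i:]+S[:i]):
  rot[0] = bCC2D$
  rot[1] = CC2D$b
  rot[2] = C2D$bC
  rot[3] = 2D$bCC
  rot[4] = D$bCC2
  rot[5] = $bCC2D
Sorted (with $ < everything):
  sorted[0] = $bCC2D  (last char: 'D')
  sorted[1] = 2D$bCC  (last char: 'C')
  sorted[2] = C2D$bC  (last char: 'C')
  sorted[3] = CC2D$b  (last char: 'b')
  sorted[4] = D$bCC2  (last char: '2')
  sorted[5] = bCC2D$  (last char: '$')
Last column: DCCb2$
Original string S is at sorted index 5

Answer: DCCb2$
5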